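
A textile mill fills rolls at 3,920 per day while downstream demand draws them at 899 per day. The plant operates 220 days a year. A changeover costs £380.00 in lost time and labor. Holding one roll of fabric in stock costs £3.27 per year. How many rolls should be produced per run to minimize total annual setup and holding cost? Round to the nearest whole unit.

Q* ≈ 7,723 rolls

Annual demand D = 899 × 220 = 197,780.
Production build-up factor (1 − d/p) = 1 − 899/3,920 = 0.7707.
Q* = √(2DS / (H(1 − d/p))) = √(2 × 197,780 × 380 / (3.27 × 0.7707)).
= √(150,312,800 / 2.5201) ≈ 7723.102.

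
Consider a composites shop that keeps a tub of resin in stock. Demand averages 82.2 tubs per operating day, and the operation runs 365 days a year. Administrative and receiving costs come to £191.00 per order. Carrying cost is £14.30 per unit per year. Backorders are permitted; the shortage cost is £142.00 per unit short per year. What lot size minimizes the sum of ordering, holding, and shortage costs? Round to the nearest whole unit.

Annual demand D = 82.2 × 365 = 30,003.
With planned backorders, Q* = √(2DS/H) · √((H+B)/B).
√(2DS/H) = √(2 × 30,003 × 191 / 14.3) = 895.253.
√((H+B)/B) = √((14.3+142)/142) = 1.0491.
Q* ≈ 939.250.

Q* ≈ 939 tubs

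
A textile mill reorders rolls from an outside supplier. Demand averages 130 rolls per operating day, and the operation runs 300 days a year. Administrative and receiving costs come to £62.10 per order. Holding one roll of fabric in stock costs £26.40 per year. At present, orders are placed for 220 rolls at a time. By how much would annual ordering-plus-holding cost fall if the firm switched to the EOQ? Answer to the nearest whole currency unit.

Extra cost ≈ £2,604 per year

Annual demand D = 130 × 300 = 39,000.
EOQ = √(2DS/H) = √(2 × 39,000 × 62.1 / 26.4) ≈ 428.34.
Cost at Q* = (D/Q*)S + (Q*/2)H = √(2DSH) ≈ £11,308.24.
Cost at Q = 220: (39,000/220)×62.1 + (220/2)×26.4 = £11,008.64 + £2,904.00 = £13,912.64.
Excess = £13,912.64 − £11,308.24 = £2,604.40.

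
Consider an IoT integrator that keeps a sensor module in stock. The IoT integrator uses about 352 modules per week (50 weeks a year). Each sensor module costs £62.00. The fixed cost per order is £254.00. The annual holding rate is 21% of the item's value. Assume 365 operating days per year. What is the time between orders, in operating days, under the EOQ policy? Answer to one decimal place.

Annual demand D = 352 × 50 = 17,600.
Holding cost H = 0.21 × £62.00 = £13.0200 per unit per year.
The optimal lot size = √(2DS/H) = √(2 × 17,600 × 254 / 13.02) ≈ 828.67.
Cycle time = Q*/D × 365 = 828.67 / 17,600 × 365 ≈ 17.186 days.

T ≈ 17.2 days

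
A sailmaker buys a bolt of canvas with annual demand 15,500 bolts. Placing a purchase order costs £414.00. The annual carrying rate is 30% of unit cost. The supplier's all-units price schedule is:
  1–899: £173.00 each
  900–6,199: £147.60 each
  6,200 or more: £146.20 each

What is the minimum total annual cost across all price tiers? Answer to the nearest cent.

TC* ≈ £2,314,856.00

Holding cost per unit per year at price C is H = 0.30·C.
For each price level, check whether its EOQ is feasible; otherwise the best quantity at that price is the breakpoint.
EOQ at £173.00 = 497.3 (feasible in tier 1): TC = 15,500×£173.00 + (15,500/497.3)×414 + (497.3/2)×0.30×£173.00 = £2,707,308.61.
EOQ at £147.60 = 538.4 < 900, so use break Q=900: TC = 15,500×£147.60 + (15,500/900.0)×414 + (900.0/2)×0.30×£147.60 = £2,314,856.00.
EOQ at £146.20 = 540.9 < 6200, so use break Q=6200: TC = 15,500×£146.20 + (15,500/6200.0)×414 + (6200.0/2)×0.30×£146.20 = £2,403,101.00.
Lowest total cost among the candidates is at Q = 900.0.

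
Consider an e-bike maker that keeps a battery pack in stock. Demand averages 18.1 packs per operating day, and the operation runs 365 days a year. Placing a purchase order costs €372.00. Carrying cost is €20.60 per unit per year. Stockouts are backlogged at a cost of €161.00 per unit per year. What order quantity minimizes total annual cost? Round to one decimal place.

Q* ≈ 518.8 packs

Annual demand D = 18.1 × 365 = 6,606.5.
With planned backorders, Q* = √(2DS/H) · √((H+B)/B).
√(2DS/H) = √(2 × 6,606.5 × 372 / 20.6) = 488.471.
√((H+B)/B) = √((20.6+161)/161) = 1.0621.
Q* ≈ 518.780.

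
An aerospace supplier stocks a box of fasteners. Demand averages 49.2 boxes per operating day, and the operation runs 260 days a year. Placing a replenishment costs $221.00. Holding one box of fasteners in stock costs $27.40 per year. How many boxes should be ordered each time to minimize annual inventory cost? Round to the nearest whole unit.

Annual demand D = 49.2 × 260 = 12,792.
EOQ = √(2DS / H) = √(2 × 12,792 × 221 / 27.4).
= √(5,654,064 / 27.4) = √206,352.7007 ≈ 454.261.

Q* ≈ 454 boxes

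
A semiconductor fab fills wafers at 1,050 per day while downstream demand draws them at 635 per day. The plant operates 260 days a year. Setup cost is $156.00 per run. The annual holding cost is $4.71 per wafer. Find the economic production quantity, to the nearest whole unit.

Q* ≈ 5,260 wafers

Annual demand D = 635 × 260 = 165,100.
Production build-up factor (1 − d/p) = 1 − 635/1,050 = 0.3952.
Q* = √(2DS / (H(1 − d/p))) = √(2 × 165,100 × 156 / (4.71 × 0.3952)).
= √(51,511,200 / 1.8616) ≈ 5260.306.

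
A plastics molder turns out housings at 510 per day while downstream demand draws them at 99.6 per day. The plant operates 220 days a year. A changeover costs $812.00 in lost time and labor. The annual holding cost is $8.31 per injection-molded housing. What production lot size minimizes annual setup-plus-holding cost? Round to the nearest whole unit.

Q* ≈ 2,307 housings

Annual demand D = 99.6 × 220 = 21,912.
Production build-up factor (1 − d/p) = 1 − 99.6/510 = 0.8047.
Q* = √(2DS / (H(1 − d/p))) = √(2 × 21,912 × 812 / (8.31 × 0.8047)).
= √(35,585,088 / 6.6871) ≈ 2306.826.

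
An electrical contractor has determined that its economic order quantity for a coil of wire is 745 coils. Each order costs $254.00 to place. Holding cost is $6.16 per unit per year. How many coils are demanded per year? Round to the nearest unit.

Squaring Q* = √(2DS/H) gives Q*² = 2DS/H.
From Q* = √(2DS/H): D = Q*²H / (2S) = 745² × 6.16 / (2 × 254) = 6730.224.

D ≈ 6,730 coils per year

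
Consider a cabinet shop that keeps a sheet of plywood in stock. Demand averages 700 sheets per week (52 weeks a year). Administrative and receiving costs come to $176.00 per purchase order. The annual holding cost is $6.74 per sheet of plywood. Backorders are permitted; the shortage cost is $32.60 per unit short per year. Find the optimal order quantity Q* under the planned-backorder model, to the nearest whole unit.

Q* ≈ 1,515 sheets

Annual demand D = 700 × 52 = 36,400.
With planned backorders, Q* = √(2DS/H) · √((H+B)/B).
√(2DS/H) = √(2 × 36,400 × 176 / 6.74) = 1378.771.
√((H+B)/B) = √((6.74+32.6)/32.6) = 1.0985.
Q* ≈ 1514.609.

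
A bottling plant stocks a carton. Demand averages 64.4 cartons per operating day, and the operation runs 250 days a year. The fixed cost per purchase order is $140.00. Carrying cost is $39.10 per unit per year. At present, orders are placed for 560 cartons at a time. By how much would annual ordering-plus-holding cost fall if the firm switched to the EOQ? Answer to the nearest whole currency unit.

Annual demand D = 64.4 × 250 = 16,100.
EOQ = √(2DS/H) = √(2 × 16,100 × 140 / 39.1) ≈ 339.55.
Cost at Q* = (D/Q*)S + (Q*/2)H = √(2DSH) ≈ $13,276.40.
Cost at Q = 560: (16,100/560)×140 + (560/2)×39.1 = $4,025.00 + $10,948.00 = $14,973.00.
Excess = $14,973.00 − $13,276.40 = $1,696.60.

Extra cost ≈ $1,697 per year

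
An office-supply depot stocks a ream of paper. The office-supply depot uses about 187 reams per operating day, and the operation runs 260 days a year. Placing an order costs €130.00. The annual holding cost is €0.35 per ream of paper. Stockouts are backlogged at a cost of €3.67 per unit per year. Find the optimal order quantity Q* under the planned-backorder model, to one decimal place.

Annual demand D = 187 × 260 = 48,620.
With planned backorders, Q* = √(2DS/H) · √((H+B)/B).
√(2DS/H) = √(2 × 48,620 × 130 / 0.35) = 6009.802.
√((H+B)/B) = √((0.35+3.67)/3.67) = 1.0466.
Q* ≈ 6289.848.

Q* ≈ 6,289.8 reams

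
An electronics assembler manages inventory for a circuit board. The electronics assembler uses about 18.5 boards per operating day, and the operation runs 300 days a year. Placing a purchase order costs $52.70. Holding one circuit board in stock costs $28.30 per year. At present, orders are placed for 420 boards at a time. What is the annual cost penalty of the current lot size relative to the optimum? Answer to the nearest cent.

Extra cost ≈ $2,570.65 per year

Annual demand D = 18.5 × 300 = 5,550.
EOQ = √(2DS/H) = √(2 × 5,550 × 52.7 / 28.3) ≈ 143.77.
Cost at Q* = (D/Q*)S + (Q*/2)H = √(2DSH) ≈ $4,068.74.
Cost at Q = 420: (5,550/420)×52.7 + (420/2)×28.3 = $696.39 + $5,943.00 = $6,639.39.
Excess = $6,639.39 − $4,068.74 = $2,570.65.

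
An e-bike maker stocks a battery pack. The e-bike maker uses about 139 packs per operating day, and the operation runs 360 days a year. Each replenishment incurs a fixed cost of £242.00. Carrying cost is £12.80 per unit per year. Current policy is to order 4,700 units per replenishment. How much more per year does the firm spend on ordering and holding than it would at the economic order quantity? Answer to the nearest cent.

Annual demand D = 139 × 360 = 50,040.
EOQ = √(2DS/H) = √(2 × 50,040 × 242 / 12.8) ≈ 1375.55.
Cost at Q* = (D/Q*)S + (Q*/2)H = √(2DSH) ≈ £17,607.04.
Cost at Q = 4,700: (50,040/4,700)×242 + (4,700/2)×12.8 = £2,576.53 + £30,080.00 = £32,656.53.
Excess = £32,656.53 − £17,607.04 = £15,049.49.

Extra cost ≈ £15,049.49 per year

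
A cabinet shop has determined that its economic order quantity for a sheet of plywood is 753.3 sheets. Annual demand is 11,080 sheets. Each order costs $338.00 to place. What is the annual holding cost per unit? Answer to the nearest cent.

H ≈ $13.20

The basic EOQ model gives Q* = √(2DS/H); rearrange for the unknown.
From Q* = √(2DS/H): H = 2DS / Q*² = 2 × 11,080 × 338 / 753.3² = 13.1993.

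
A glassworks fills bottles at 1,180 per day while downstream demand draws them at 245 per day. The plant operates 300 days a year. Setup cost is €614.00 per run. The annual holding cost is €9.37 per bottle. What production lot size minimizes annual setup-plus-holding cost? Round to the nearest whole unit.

Annual demand D = 245 × 300 = 73,500.
Production build-up factor (1 − d/p) = 1 − 245/1,180 = 0.7924.
Q* = √(2DS / (H(1 − d/p))) = √(2 × 73,500 × 614 / (9.37 × 0.7924)).
= √(90,258,000 / 7.4245) ≈ 3486.649.

Q* ≈ 3,487 bottles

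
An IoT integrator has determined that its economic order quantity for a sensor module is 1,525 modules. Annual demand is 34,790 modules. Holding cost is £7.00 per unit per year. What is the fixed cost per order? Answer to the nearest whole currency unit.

Squaring Q* = √(2DS/H) gives Q*² = 2DS/H.
From Q* = √(2DS/H): S = Q*²H / (2D) = 1,525² × 7 / (2 × 34,790) = 233.9663.

S ≈ £234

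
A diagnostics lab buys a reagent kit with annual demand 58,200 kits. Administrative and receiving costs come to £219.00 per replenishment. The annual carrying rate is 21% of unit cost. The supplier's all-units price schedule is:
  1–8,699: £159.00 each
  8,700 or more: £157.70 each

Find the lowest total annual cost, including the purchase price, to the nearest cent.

TC* ≈ £9,282,974.72

Holding cost per unit per year at price C is H = 0.21·C.
Candidates are each tier's EOQ (if it falls in that tier) and each price-break quantity.
EOQ at £159.00 = 873.8 (feasible in tier 1): TC = 58,200×£159.00 + (58,200/873.8)×219 + (873.8/2)×0.21×£159.00 = £9,282,974.72.
EOQ at £157.70 = 877.4 < 8700, so use break Q=8700: TC = 58,200×£157.70 + (58,200/8700.0)×219 + (8700.0/2)×0.21×£157.70 = £9,323,663.98.
Lowest total cost among the candidates is at Q = 873.8.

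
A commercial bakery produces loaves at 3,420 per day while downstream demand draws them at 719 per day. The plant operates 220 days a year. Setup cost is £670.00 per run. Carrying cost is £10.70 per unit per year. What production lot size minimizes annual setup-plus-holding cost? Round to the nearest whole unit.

Annual demand D = 719 × 220 = 158,180.
Production build-up factor (1 − d/p) = 1 − 719/3,420 = 0.7898.
Q* = √(2DS / (H(1 − d/p))) = √(2 × 158,180 × 670 / (10.7 × 0.7898)).
= √(211,961,200 / 8.4505) ≈ 5008.262.

Q* ≈ 5,008 loaves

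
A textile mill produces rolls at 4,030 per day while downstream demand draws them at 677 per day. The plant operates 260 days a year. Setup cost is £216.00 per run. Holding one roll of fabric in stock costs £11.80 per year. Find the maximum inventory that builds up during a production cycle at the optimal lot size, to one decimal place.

Annual demand D = 677 × 260 = 176,020.
Production build-up factor (1 − d/p) = 1 − 677/4,030 = 0.8320.
Q* = √(2DS / (H(1 − d/p))) = √(2 × 176,020 × 216 / (11.8 × 0.8320)).
= √(76,040,640 / 9.8177) ≈ 2783.028.
Maximum inventory = Q*(1 − d/p) = 2783.028 × 0.8320 ≈ 2315.507.

I_max ≈ 2,315.5 rolls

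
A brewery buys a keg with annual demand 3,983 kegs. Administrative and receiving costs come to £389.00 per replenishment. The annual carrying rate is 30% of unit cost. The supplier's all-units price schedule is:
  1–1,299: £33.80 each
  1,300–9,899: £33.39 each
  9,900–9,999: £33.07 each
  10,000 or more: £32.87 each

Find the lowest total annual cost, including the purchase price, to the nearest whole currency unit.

Holding cost per unit per year at price C is H = 0.30·C.
For each price level, check whether its EOQ is feasible; otherwise the best quantity at that price is the breakpoint.
EOQ at £33.80 = 552.8 (feasible in tier 1): TC = 3,983×£33.80 + (3,983/552.8)×389 + (552.8/2)×0.30×£33.80 = £140,230.89.
EOQ at £33.39 = 556.2 < 1300, so use break Q=1300: TC = 3,983×£33.39 + (3,983/1300.0)×389 + (1300.0/2)×0.30×£33.39 = £140,695.26.
EOQ at £33.07 = 558.9 < 9900, so use break Q=9900: TC = 3,983×£33.07 + (3,983/9900.0)×389 + (9900.0/2)×0.30×£33.07 = £180,983.26.
EOQ at £32.87 = 560.6 < 10000, so use break Q=10000: TC = 3,983×£32.87 + (3,983/10000.0)×389 + (10000.0/2)×0.30×£32.87 = £180,381.15.
Lowest total cost among the candidates is at Q = 552.8.

TC* ≈ £140,231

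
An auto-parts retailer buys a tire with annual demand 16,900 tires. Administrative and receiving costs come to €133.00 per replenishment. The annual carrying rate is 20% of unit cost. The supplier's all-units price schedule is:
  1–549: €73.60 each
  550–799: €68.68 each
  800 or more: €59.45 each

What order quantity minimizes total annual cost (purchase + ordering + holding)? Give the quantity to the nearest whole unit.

Q* ≈ 800 tires

Holding cost per unit per year at price C is H = 0.20·C.
Candidates are each tier's EOQ (if it falls in that tier) and each price-break quantity.
Tier 1 (€73.60): EOQ = 552.6 exceeds tier's upper bound 549, so this tier is dominated.
EOQ at €68.68 = 572.1 (feasible in tier 2): TC = 16,900×€68.68 + (16,900/572.1)×133 + (572.1/2)×0.20×€68.68 = €1,168,550.04.
EOQ at €59.45 = 614.9 < 800, so use break Q=800: TC = 16,900×€59.45 + (16,900/800.0)×133 + (800.0/2)×0.20×€59.45 = €1,012,270.62.
Lowest total cost is €1,012,270.62 at Q = 800.0.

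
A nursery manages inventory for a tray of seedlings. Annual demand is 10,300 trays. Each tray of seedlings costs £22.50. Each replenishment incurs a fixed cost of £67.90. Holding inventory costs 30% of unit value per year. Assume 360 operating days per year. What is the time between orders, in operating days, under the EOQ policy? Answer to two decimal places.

Holding cost H = 0.30 × £22.50 = £6.7500 per unit per year.
Q* = √(2DS/H) = √(2 × 10,300 × 67.9 / 6.75) ≈ 455.22.
Cycle time = Q*/D × 360 = 455.22 / 10,300 × 360 ≈ 15.910 days.

T ≈ 15.91 days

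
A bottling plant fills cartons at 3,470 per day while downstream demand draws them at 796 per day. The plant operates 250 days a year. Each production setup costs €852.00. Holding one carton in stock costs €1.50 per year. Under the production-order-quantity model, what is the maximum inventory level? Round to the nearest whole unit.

Annual demand D = 796 × 250 = 199,000.
Production build-up factor (1 − d/p) = 1 − 796/3,470 = 0.7706.
Q* = √(2DS / (H(1 − d/p))) = √(2 × 199,000 × 852 / (1.5 × 0.7706)).
= √(339,096,000 / 1.1559) ≈ 17127.727.
Maximum inventory = Q*(1 − d/p) = 17127.727 × 0.7706 ≈ 13198.716.

I_max ≈ 13,199 cartons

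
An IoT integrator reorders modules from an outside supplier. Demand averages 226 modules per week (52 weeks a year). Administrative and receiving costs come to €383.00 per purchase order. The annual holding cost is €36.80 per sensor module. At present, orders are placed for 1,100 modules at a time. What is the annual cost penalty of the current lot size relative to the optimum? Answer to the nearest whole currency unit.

Annual demand D = 226 × 52 = 11,752.
EOQ = √(2DS/H) = √(2 × 11,752 × 383 / 36.8) ≈ 494.59.
Cost at Q* = (D/Q*)S + (Q*/2)H = √(2DSH) ≈ €18,200.96.
Cost at Q = 1,100: (11,752/1,100)×383 + (1,100/2)×36.8 = €4,091.83 + €20,240.00 = €24,331.83.
Excess = €24,331.83 − €18,200.96 = €6,130.88.

Extra cost ≈ €6,131 per year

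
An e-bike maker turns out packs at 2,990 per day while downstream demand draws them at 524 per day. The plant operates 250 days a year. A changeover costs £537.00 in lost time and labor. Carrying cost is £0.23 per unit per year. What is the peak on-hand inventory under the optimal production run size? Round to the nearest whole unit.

I_max ≈ 22,461 packs

Annual demand D = 524 × 250 = 131,000.
Production build-up factor (1 − d/p) = 1 − 524/2,990 = 0.8247.
Q* = √(2DS / (H(1 − d/p))) = √(2 × 131,000 × 537 / (0.23 × 0.8247)).
= √(140,694,000 / 0.1897) ≈ 27234.094.
Maximum inventory = Q*(1 − d/p) = 27234.094 × 0.8247 ≈ 22461.296.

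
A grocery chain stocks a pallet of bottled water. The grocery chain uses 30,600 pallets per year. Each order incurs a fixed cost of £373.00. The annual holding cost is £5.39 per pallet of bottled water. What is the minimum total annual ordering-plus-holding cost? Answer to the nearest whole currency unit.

The optimal lot size = √(2DS/H) = √(2 × 30,600 × 373 / 5.39) ≈ 2057.95.
At the optimum the two cost components are equal, so total cost = 2·(Q*/2)H = Q*·H.
Minimum total = √(2DSH) = √(2 × 30,600 × 373 × 5.39) ≈ 11092.374.

TC* ≈ £11,092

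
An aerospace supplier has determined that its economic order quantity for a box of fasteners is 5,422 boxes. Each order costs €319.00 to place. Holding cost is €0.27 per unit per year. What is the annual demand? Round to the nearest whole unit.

Squaring Q* = √(2DS/H) gives Q*² = 2DS/H.
From Q* = √(2DS/H): D = Q*²H / (2S) = 5,422² × 0.27 / (2 × 319) = 12441.195.

D ≈ 12,441 boxes per year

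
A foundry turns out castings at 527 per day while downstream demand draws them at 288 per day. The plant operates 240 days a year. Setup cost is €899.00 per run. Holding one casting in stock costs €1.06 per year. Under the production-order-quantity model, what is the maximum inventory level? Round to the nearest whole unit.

Annual demand D = 288 × 240 = 69,120.
Production build-up factor (1 − d/p) = 1 − 288/527 = 0.4535.
Q* = √(2DS / (H(1 − d/p))) = √(2 × 69,120 × 899 / (1.06 × 0.4535)).
= √(124,277,760 / 0.4807) ≈ 16078.670.
Maximum inventory = Q*(1 − d/p) = 16078.670 × 0.4535 ≈ 7291.845.

I_max ≈ 7,292 castings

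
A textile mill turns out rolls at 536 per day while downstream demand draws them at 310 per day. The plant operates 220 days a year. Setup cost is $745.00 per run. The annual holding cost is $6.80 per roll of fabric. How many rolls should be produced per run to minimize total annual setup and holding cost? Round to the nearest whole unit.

Annual demand D = 310 × 220 = 68,200.
Production build-up factor (1 − d/p) = 1 − 310/536 = 0.4216.
Q* = √(2DS / (H(1 − d/p))) = √(2 × 68,200 × 745 / (6.8 × 0.4216)).
= √(101,618,000 / 2.8672) ≈ 5953.317.

Q* ≈ 5,953 rolls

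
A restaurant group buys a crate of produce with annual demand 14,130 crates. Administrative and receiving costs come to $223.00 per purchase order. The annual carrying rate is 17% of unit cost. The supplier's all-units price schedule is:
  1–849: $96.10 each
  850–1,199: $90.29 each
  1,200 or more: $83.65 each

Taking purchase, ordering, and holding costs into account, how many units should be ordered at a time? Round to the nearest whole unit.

Holding cost per unit per year at price C is H = 0.17·C.
Candidates are each tier's EOQ (if it falls in that tier) and each price-break quantity.
EOQ at $96.10 = 621.1 (feasible in tier 1): TC = 14,130×$96.10 + (14,130/621.1)×223 + (621.1/2)×0.17×$96.10 = $1,368,039.70.
EOQ at $90.29 = 640.8 < 850, so use break Q=850: TC = 14,130×$90.29 + (14,130/850.0)×223 + (850.0/2)×0.17×$90.29 = $1,286,028.20.
EOQ at $83.65 = 665.7 < 1200, so use break Q=1200: TC = 14,130×$83.65 + (14,130/1200.0)×223 + (1200.0/2)×0.17×$83.65 = $1,193,132.62.
Lowest total cost is $1,193,132.62 at Q = 1200.0.

Q* ≈ 1,200 crates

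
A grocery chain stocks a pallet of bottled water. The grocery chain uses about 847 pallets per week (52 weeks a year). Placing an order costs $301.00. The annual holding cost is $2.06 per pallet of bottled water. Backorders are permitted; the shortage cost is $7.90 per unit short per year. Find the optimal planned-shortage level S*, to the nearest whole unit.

S* ≈ 833 pallets

Annual demand D = 847 × 52 = 44,044.
With planned backorders, Q* = √(2DS/H) · √((H+B)/B).
√(2DS/H) = √(2 × 44,044 × 301 / 2.06) = 3587.633.
√((H+B)/B) = √((2.06+7.9)/7.9) = 1.1228.
Q* ≈ 4028.322.
S* = Q* · H/(H+B) = 4028.322 × 2.06/9.96 ≈ 833.167.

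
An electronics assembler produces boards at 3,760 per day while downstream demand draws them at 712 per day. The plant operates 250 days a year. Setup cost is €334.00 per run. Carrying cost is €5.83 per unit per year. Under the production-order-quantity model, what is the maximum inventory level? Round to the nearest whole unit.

I_max ≈ 4,066 boards

Annual demand D = 712 × 250 = 178,000.
Production build-up factor (1 − d/p) = 1 − 712/3,760 = 0.8106.
Q* = √(2DS / (H(1 − d/p))) = √(2 × 178,000 × 334 / (5.83 × 0.8106)).
= √(118,904,000 / 4.726) ≈ 5015.918.
Maximum inventory = Q*(1 − d/p) = 5015.918 × 0.8106 ≈ 4066.095.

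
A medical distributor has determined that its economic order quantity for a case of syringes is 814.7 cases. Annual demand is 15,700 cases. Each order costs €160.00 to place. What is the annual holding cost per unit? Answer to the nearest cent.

H ≈ €7.57

Invert the EOQ relation Q*² = 2DS/H.
From Q* = √(2DS/H): H = 2DS / Q*² = 2 × 15,700 × 160 / 814.7² = 7.5693.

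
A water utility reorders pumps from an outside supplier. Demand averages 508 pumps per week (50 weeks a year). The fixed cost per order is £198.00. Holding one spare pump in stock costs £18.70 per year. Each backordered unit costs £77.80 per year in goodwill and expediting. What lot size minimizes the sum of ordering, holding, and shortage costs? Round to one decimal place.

Annual demand D = 508 × 50 = 25,400.
With planned backorders, Q* = √(2DS/H) · √((H+B)/B).
√(2DS/H) = √(2 × 25,400 × 198 / 18.7) = 733.405.
√((H+B)/B) = √((18.7+77.8)/77.8) = 1.1137.
Q* ≈ 816.803.

Q* ≈ 816.8 pumps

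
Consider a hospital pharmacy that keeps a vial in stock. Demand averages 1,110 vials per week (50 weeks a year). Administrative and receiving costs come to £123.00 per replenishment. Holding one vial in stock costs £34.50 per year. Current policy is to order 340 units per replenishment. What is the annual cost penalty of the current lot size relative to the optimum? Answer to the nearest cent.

Extra cost ≈ £4,239.75 per year

Annual demand D = 1,110 × 50 = 55,500.
EOQ = √(2DS/H) = √(2 × 55,500 × 123 / 34.5) ≈ 629.08.
Cost at Q* = (D/Q*)S + (Q*/2)H = √(2DSH) ≈ £21,703.19.
Cost at Q = 340: (55,500/340)×123 + (340/2)×34.5 = £20,077.94 + £5,865.00 = £25,942.94.
Excess = £25,942.94 − £21,703.19 = £4,239.75.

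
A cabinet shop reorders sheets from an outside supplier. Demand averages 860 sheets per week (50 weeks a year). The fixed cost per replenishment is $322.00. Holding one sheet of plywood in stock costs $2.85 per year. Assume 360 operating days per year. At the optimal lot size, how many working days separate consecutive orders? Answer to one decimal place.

T ≈ 26.1 days

Annual demand D = 860 × 50 = 43,000.
Q* = √(2DS/H) = √(2 × 43,000 × 322 / 2.85) ≈ 3117.13.
Cycle time = Q*/D × 360 = 3117.13 / 43,000 × 360 ≈ 26.097 days.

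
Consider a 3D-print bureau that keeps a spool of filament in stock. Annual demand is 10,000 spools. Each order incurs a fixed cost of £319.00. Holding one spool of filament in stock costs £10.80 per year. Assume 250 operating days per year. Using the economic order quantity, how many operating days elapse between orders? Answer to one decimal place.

T ≈ 19.2 days

Q* = √(2DS/H) = √(2 × 10,000 × 319 / 10.8) ≈ 768.60.
Cycle time = Q*/D × 250 = 768.60 / 10,000 × 250 ≈ 19.215 days.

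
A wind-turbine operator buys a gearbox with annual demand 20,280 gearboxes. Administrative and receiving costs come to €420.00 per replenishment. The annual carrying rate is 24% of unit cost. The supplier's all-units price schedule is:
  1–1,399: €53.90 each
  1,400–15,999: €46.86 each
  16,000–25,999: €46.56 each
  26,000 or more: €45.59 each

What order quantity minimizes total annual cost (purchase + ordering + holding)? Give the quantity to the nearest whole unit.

Q* ≈ 1,400 gearboxes

Holding cost per unit per year at price C is H = 0.24·C.
Evaluate total cost at each tier's feasible EOQ or, if the EOQ is below the tier, at the tier's minimum quantity.
EOQ at €53.90 = 1147.6 (feasible in tier 1): TC = 20,280×€53.90 + (20,280/1147.6)×420 + (1147.6/2)×0.24×€53.90 = €1,107,936.78.
EOQ at €46.86 = 1230.7 < 1400, so use break Q=1400: TC = 20,280×€46.86 + (20,280/1400.0)×420 + (1400.0/2)×0.24×€46.86 = €964,277.28.
EOQ at €46.56 = 1234.7 < 16000, so use break Q=16000: TC = 20,280×€46.56 + (20,280/16000.0)×420 + (16000.0/2)×0.24×€46.56 = €1,034,164.35.
EOQ at €45.59 = 1247.8 < 26000, so use break Q=26000: TC = 20,280×€45.59 + (20,280/26000.0)×420 + (26000.0/2)×0.24×€45.59 = €1,067,133.60.
Lowest total cost is €964,277.28 at Q = 1400.0.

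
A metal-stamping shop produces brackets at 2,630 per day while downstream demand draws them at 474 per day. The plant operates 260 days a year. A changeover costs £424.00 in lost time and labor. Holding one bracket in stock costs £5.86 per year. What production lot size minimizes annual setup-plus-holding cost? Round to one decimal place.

Annual demand D = 474 × 260 = 123,240.
Production build-up factor (1 − d/p) = 1 − 474/2,630 = 0.8198.
Q* = √(2DS / (H(1 − d/p))) = √(2 × 123,240 × 424 / (5.86 × 0.8198)).
= √(104,507,520 / 4.8039) ≈ 4664.214.

Q* ≈ 4,664.2 brackets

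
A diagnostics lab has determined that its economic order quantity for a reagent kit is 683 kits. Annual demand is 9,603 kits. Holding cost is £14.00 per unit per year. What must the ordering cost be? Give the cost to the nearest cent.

S ≈ £340.04

Squaring Q* = √(2DS/H) gives Q*² = 2DS/H.
From Q* = √(2DS/H): S = Q*²H / (2D) = 683² × 14 / (2 × 9,603) = 340.0420.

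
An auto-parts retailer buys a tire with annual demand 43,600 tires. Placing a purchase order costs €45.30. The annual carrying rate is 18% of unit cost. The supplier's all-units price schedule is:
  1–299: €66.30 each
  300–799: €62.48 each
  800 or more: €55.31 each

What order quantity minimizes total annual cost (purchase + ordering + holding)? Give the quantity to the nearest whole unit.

Holding cost per unit per year at price C is H = 0.18·C.
Candidates are each tier's EOQ (if it falls in that tier) and each price-break quantity.
Tier 1 (€66.30): EOQ = 575.3 exceeds tier's upper bound 299, so this tier is dominated.
EOQ at €62.48 = 592.7 (feasible in tier 2): TC = 43,600×€62.48 + (43,600/592.7)×45.3 + (592.7/2)×0.18×€62.48 = €2,730,793.21.
EOQ at €55.31 = 629.9 < 800, so use break Q=800: TC = 43,600×€55.31 + (43,600/800.0)×45.3 + (800.0/2)×0.18×€55.31 = €2,417,967.17.
Lowest total cost is €2,417,967.17 at Q = 800.0.

Q* ≈ 800 tires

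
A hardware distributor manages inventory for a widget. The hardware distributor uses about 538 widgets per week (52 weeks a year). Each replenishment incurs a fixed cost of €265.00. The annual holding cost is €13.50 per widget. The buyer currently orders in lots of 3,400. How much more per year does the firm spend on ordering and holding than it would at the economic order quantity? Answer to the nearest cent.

Extra cost ≈ €10,982.40 per year

Annual demand D = 538 × 52 = 27,976.
EOQ = √(2DS/H) = √(2 × 27,976 × 265 / 13.5) ≈ 1048.01.
Cost at Q* = (D/Q*)S + (Q*/2)H = √(2DSH) ≈ €14,148.08.
Cost at Q = 3,400: (27,976/3,400)×265 + (3,400/2)×13.5 = €2,180.48 + €22,950.00 = €25,130.48.
Excess = €25,130.48 − €14,148.08 = €10,982.40.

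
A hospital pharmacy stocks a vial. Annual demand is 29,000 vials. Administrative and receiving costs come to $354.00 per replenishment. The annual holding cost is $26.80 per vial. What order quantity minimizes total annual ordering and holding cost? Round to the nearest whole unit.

Q* ≈ 875 vials

EOQ = √(2DS / H) = √(2 × 29,000 × 354 / 26.8).
= √(20,532,000 / 26.8) = √766,119.403 ≈ 875.282.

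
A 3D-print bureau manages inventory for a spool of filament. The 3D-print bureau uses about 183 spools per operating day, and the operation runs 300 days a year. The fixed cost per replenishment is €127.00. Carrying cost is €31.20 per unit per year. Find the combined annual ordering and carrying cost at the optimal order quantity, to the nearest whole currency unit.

Annual demand D = 183 × 300 = 54,900.
EOQ = √(2DS/H) = √(2 × 54,900 × 127 / 31.2) ≈ 668.54.
At Q*, ordering cost (D/Q*)S equals holding cost (Q*/2)H, each = √(DSH/2).
Minimum total = √(2DSH) = √(2 × 54,900 × 127 × 31.2) ≈ 20858.368.

TC* ≈ €20,858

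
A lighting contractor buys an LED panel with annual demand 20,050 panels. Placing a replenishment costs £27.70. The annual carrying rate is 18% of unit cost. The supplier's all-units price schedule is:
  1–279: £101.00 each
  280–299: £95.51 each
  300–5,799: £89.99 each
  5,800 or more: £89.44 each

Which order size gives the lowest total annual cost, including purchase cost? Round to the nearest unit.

Holding cost per unit per year at price C is H = 0.18·C.
Evaluate total cost at each tier's feasible EOQ or, if the EOQ is below the tier, at the tier's minimum quantity.
EOQ at £101.00 = 247.2 (feasible in tier 1): TC = 20,050×£101.00 + (20,050/247.2)×27.7 + (247.2/2)×0.18×£101.00 = £2,029,543.75.
EOQ at £95.51 = 254.2 < 280, so use break Q=280: TC = 20,050×£95.51 + (20,050/280.0)×27.7 + (280.0/2)×0.18×£95.51 = £1,919,365.87.
EOQ at £89.99 = 261.9 < 300, so use break Q=300: TC = 20,050×£89.99 + (20,050/300.0)×27.7 + (300.0/2)×0.18×£89.99 = £1,808,580.51.
EOQ at £89.44 = 262.7 < 5800, so use break Q=5800: TC = 20,050×£89.44 + (20,050/5800.0)×27.7 + (5800.0/2)×0.18×£89.44 = £1,840,055.44.
Lowest total cost is £1,808,580.51 at Q = 300.0.

Q* ≈ 300 panels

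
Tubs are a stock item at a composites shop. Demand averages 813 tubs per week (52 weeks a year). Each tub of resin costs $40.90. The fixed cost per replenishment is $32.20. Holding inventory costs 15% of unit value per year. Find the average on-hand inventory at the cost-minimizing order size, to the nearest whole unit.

Annual demand D = 813 × 52 = 42,276.
Holding cost H = 0.15 × $40.90 = $6.1350 per unit per year.
EOQ = √(2DS/H) = √(2 × 42,276 × 32.2 / 6.135) ≈ 666.17.
Average inventory = Q*/2 ≈ 666.17 / 2 = 333.083.

Average inventory ≈ 333 tubs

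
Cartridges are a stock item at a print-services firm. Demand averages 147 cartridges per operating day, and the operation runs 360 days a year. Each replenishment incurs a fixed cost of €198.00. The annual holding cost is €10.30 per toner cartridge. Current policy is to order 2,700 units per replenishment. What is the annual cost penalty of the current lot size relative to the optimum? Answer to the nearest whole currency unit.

Extra cost ≈ €3,094 per year

Annual demand D = 147 × 360 = 52,920.
EOQ = √(2DS/H) = √(2 × 52,920 × 198 / 10.3) ≈ 1426.39.
Cost at Q* = (D/Q*)S + (Q*/2)H = √(2DSH) ≈ €14,691.84.
Cost at Q = 2,700: (52,920/2,700)×198 + (2,700/2)×10.3 = €3,880.80 + €13,905.00 = €17,785.80.
Excess = €17,785.80 − €14,691.84 = €3,093.96.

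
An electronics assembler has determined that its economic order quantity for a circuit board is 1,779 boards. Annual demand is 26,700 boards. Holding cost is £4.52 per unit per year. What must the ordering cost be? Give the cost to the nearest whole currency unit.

S ≈ £268

The basic EOQ model gives Q* = √(2DS/H); rearrange for the unknown.
From Q* = √(2DS/H): S = Q*²H / (2D) = 1,779² × 4.52 / (2 × 26,700) = 267.8854.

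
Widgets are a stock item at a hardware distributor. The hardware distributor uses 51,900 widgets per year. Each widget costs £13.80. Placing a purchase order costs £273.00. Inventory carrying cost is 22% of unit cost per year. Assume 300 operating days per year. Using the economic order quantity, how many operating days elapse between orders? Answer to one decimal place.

T ≈ 17.7 days

Holding cost H = 0.22 × £13.80 = £3.0360 per unit per year.
EOQ = √(2DS/H) = √(2 × 51,900 × 273 / 3.036) ≈ 3055.13.
Cycle time = Q*/D × 300 = 3055.13 / 51,900 × 300 ≈ 17.660 days.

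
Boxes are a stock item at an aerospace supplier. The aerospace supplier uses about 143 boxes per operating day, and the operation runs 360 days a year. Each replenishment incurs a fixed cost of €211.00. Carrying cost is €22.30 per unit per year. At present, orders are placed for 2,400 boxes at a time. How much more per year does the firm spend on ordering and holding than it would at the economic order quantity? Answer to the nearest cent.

Extra cost ≈ €9,275.55 per year

Annual demand D = 143 × 360 = 51,480.
EOQ = √(2DS/H) = √(2 × 51,480 × 211 / 22.3) ≈ 987.01.
Cost at Q* = (D/Q*)S + (Q*/2)H = √(2DSH) ≈ €22,010.40.
Cost at Q = 2,400: (51,480/2,400)×211 + (2,400/2)×22.3 = €4,525.95 + €26,760.00 = €31,285.95.
Excess = €31,285.95 − €22,010.40 = €9,275.55.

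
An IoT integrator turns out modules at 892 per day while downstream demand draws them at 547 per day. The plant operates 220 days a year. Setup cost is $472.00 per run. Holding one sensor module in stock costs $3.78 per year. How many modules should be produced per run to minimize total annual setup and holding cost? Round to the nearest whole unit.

Q* ≈ 8,815 modules

Annual demand D = 547 × 220 = 120,340.
Production build-up factor (1 − d/p) = 1 − 547/892 = 0.3868.
Q* = √(2DS / (H(1 − d/p))) = √(2 × 120,340 × 472 / (3.78 × 0.3868)).
= √(113,600,960 / 1.462) ≈ 8814.912.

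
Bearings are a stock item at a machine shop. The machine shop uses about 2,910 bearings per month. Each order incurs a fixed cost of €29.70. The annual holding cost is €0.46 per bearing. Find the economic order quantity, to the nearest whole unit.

Q* ≈ 2,123 bearings

Annual demand D = 2,910 × 12 = 34,920.
EOQ = √(2DS / H) = √(2 × 34,920 × 29.7 / 0.46).
= √(2,074,248 / 0.46) = √4,509,234.7826 ≈ 2123.496.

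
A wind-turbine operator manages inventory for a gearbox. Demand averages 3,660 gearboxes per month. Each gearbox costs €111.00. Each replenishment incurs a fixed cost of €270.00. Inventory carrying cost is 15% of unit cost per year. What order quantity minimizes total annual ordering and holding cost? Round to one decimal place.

Q* ≈ 1,193.5 gearboxes

Annual demand D = 3,660 × 12 = 43,920.
Holding cost H = 0.15 × €111.00 = €16.6500 per unit per year.
EOQ = √(2DS / H) = √(2 × 43,920 × 270 / 16.65).
= √(23,716,800 / 16.65) = √1,424,432.4324 ≈ 1193.496.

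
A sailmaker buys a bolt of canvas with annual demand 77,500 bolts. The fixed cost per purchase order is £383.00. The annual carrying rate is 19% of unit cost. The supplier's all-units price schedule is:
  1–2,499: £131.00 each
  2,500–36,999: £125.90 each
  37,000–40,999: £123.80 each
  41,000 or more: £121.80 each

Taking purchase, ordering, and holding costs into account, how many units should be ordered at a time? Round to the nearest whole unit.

Holding cost per unit per year at price C is H = 0.19·C.
Evaluate total cost at each tier's feasible EOQ or, if the EOQ is below the tier, at the tier's minimum quantity.
EOQ at £131.00 = 1544.4 (feasible in tier 1): TC = 77,500×£131.00 + (77,500/1544.4)×383 + (1544.4/2)×0.19×£131.00 = £10,190,939.50.
EOQ at £125.90 = 1575.3 < 2500, so use break Q=2500: TC = 77,500×£125.90 + (77,500/2500.0)×383 + (2500.0/2)×0.19×£125.90 = £9,799,024.25.
EOQ at £123.80 = 1588.6 < 37000, so use break Q=37000: TC = 77,500×£123.80 + (77,500/37000.0)×383 + (37000.0/2)×0.19×£123.80 = £10,030,459.23.
EOQ at £121.80 = 1601.6 < 41000, so use break Q=41000: TC = 77,500×£121.80 + (77,500/41000.0)×383 + (41000.0/2)×0.19×£121.80 = £9,914,634.96.
Lowest total cost is £9,799,024.25 at Q = 2500.0.

Q* ≈ 2,500 bolts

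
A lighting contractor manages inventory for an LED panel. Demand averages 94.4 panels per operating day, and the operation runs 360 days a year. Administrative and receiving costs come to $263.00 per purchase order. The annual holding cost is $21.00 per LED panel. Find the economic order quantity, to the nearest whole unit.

Annual demand D = 94.4 × 360 = 33,984.
EOQ = √(2DS / H) = √(2 × 33,984 × 263 / 21).
= √(17,875,584 / 21) = √851,218.2857 ≈ 922.615.

Q* ≈ 923 panels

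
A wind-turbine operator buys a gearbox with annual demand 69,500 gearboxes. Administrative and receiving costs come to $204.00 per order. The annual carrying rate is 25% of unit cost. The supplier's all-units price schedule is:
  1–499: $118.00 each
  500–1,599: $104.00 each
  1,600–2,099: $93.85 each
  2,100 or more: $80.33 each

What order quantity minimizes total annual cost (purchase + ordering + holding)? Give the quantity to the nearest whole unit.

Q* ≈ 2,100 gearboxes

Holding cost per unit per year at price C is H = 0.25·C.
Evaluate total cost at each tier's feasible EOQ or, if the EOQ is below the tier, at the tier's minimum quantity.
Tier 1 ($118.00): EOQ = 980.4 exceeds tier's upper bound 499, so this tier is dominated.
EOQ at $104.00 = 1044.3 (feasible in tier 2): TC = 69,500×$104.00 + (69,500/1044.3)×204 + (1044.3/2)×0.25×$104.00 = $7,255,152.46.
EOQ at $93.85 = 1099.3 < 1600, so use break Q=1600: TC = 69,500×$93.85 + (69,500/1600.0)×204 + (1600.0/2)×0.25×$93.85 = $6,550,206.25.
EOQ at $80.33 = 1188.3 < 2100, so use break Q=2100: TC = 69,500×$80.33 + (69,500/2100.0)×204 + (2100.0/2)×0.25×$80.33 = $5,610,773.05.
Lowest total cost is $5,610,773.05 at Q = 2100.0.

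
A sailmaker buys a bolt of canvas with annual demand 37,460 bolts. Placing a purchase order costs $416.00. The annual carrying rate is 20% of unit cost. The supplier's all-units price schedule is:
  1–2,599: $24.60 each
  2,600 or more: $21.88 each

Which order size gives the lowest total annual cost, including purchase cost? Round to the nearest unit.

Q* ≈ 2,669 bolts

Holding cost per unit per year at price C is H = 0.20·C.
Candidates are each tier's EOQ (if it falls in that tier) and each price-break quantity.
EOQ at $24.60 = 2516.9 (feasible in tier 1): TC = 37,460×$24.60 + (37,460/2516.9)×416 + (2516.9/2)×0.20×$24.60 = $933,899.06.
EOQ at $21.88 = 2668.7 (feasible in tier 2): TC = 37,460×$21.88 + (37,460/2668.7)×416 + (2668.7/2)×0.20×$21.88 = $831,303.22.
Lowest total cost is $831,303.22 at Q = 2668.7.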